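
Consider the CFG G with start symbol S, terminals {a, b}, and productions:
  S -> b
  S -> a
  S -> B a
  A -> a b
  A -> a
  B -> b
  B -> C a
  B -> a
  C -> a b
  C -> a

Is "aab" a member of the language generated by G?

no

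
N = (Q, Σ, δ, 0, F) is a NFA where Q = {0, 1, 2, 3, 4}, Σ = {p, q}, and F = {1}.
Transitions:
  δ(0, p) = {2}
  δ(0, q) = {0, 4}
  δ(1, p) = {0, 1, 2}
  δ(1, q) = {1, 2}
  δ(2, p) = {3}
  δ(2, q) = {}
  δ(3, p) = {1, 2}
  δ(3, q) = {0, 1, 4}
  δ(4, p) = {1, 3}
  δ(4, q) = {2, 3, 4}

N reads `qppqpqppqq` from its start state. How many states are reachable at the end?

Start: {0}
read q: {0, 4}
read p: {1, 2, 3}
read p: {0, 1, 2, 3}
read q: {0, 1, 2, 4}
read p: {0, 1, 2, 3}
read q: {0, 1, 2, 4}
read p: {0, 1, 2, 3}
read p: {0, 1, 2, 3}
read q: {0, 1, 2, 4}
read q: {0, 1, 2, 3, 4}
Final reachable set {0, 1, 2, 3, 4} has 5 states.

5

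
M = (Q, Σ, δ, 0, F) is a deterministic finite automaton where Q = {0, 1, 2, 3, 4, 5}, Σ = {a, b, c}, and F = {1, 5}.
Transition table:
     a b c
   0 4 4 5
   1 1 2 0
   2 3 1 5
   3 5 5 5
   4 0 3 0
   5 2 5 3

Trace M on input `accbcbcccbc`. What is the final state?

0 --a--> 4
4 --c--> 0
0 --c--> 5
5 --b--> 5
5 --c--> 3
3 --b--> 5
5 --c--> 3
3 --c--> 5
5 --c--> 3
3 --b--> 5
5 --c--> 3

3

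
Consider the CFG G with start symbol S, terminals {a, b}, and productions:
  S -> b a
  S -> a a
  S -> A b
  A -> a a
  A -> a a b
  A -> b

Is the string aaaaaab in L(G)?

no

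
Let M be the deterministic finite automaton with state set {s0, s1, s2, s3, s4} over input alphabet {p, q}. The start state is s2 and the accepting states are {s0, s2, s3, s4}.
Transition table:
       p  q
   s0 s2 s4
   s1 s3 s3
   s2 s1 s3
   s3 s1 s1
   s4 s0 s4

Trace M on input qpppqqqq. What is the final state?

s1

s2 --q--> s3
s3 --p--> s1
s1 --p--> s3
s3 --p--> s1
s1 --q--> s3
s3 --q--> s1
s1 --q--> s3
s3 --q--> s1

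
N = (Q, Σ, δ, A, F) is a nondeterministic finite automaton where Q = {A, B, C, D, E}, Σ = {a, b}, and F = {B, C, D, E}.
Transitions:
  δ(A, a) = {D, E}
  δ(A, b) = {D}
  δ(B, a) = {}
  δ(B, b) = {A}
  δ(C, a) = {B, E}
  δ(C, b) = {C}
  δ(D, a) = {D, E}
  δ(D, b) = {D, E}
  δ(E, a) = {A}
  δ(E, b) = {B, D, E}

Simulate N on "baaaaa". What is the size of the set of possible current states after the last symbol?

Start: {A}
read b: {D}
read a: {D, E}
read a: {A, D, E}
read a: {A, D, E}
read a: {A, D, E}
read a: {A, D, E}
Final reachable set {A, D, E} has 3 states.

3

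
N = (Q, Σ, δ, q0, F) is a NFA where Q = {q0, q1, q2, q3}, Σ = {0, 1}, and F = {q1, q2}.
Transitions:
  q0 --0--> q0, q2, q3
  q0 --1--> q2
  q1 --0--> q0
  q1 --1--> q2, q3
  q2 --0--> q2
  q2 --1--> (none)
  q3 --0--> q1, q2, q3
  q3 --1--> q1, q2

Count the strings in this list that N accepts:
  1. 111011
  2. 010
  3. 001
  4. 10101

2

111011: rejected
010: accepted
001: accepted
10101: rejected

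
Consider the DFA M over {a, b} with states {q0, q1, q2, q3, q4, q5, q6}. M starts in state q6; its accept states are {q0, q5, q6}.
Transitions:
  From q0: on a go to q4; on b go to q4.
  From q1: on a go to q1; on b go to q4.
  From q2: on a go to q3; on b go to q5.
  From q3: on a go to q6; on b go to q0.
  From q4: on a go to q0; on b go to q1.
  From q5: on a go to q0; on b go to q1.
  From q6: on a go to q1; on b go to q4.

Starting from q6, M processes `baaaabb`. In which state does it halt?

q6 --b--> q4
q4 --a--> q0
q0 --a--> q4
q4 --a--> q0
q0 --a--> q4
q4 --b--> q1
q1 --b--> q4

q4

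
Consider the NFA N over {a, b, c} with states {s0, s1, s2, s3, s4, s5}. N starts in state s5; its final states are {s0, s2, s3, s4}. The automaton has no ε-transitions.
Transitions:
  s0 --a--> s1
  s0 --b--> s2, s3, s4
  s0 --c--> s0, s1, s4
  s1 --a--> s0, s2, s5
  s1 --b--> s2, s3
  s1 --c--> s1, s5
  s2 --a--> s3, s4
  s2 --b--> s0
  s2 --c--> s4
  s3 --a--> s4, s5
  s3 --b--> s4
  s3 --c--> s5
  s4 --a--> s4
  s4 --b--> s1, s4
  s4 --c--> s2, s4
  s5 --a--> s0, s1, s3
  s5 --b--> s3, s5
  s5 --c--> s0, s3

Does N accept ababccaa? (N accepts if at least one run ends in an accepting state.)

accepted

Start: {s5}
read a: {s0, s1, s3}
read b: {s2, s3, s4}
read a: {s3, s4, s5}
read b: {s1, s3, s4, s5}
read c: {s0, s1, s2, s3, s4, s5}
read c: {s0, s1, s2, s3, s4, s5}
read a: {s0, s1, s2, s3, s4, s5}
read a: {s0, s1, s2, s3, s4, s5}
Reachable ∩ accepting = {s0, s2, s3, s4} — nonempty.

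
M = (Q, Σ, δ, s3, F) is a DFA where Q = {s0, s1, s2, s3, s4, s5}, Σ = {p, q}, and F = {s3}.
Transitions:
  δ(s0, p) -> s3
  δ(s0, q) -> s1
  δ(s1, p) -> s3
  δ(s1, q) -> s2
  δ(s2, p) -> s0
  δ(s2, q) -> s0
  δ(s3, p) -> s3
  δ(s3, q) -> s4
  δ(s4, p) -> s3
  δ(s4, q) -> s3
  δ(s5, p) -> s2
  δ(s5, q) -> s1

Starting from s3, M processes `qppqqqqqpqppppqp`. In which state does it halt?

s3

s3 --q--> s4
s4 --p--> s3
s3 --p--> s3
s3 --q--> s4
s4 --q--> s3
s3 --q--> s4
s4 --q--> s3
s3 --q--> s4
s4 --p--> s3
s3 --q--> s4
s4 --p--> s3
s3 --p--> s3
s3 --p--> s3
s3 --p--> s3
s3 --q--> s4
s4 --p--> s3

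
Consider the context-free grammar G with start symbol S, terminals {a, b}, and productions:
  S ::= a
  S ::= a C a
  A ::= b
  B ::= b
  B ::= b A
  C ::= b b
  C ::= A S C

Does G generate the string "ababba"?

S ⇒ aCa ⇒ aASCa ⇒ abSCa ⇒ abaCa ⇒ ababba

yes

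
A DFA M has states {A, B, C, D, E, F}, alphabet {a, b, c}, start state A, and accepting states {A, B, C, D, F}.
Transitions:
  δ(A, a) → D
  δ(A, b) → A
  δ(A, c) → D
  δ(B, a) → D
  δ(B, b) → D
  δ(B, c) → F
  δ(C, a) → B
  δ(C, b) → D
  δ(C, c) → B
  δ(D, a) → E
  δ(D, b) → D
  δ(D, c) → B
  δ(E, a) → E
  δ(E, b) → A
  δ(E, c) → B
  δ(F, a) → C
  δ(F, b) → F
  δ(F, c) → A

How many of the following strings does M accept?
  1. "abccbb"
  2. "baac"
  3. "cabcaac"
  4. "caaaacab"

"abccbb": accepted
"baac": accepted
"cabcaac": accepted
"caaaacab": accepted

4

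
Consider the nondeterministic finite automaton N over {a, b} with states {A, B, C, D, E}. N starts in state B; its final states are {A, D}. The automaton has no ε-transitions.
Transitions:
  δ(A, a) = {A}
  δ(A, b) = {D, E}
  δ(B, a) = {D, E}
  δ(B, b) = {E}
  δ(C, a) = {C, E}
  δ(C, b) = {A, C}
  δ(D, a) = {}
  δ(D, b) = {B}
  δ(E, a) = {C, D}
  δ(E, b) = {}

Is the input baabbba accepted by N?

Start: {B}
read b: {E}
read a: {C, D}
read a: {C, E}
read b: {A, C}
read b: {A, C, D, E}
read b: {A, B, C, D, E}
read a: {A, C, D, E}
Reachable ∩ accepting = {A, D} — nonempty.

accepted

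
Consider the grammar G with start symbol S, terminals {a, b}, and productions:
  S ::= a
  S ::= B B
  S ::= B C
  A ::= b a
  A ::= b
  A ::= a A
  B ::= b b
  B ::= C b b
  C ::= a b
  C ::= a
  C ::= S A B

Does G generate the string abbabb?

S ⇒ BB ⇒ CbbB ⇒ abbB ⇒ abbCbb ⇒ abbabb

yes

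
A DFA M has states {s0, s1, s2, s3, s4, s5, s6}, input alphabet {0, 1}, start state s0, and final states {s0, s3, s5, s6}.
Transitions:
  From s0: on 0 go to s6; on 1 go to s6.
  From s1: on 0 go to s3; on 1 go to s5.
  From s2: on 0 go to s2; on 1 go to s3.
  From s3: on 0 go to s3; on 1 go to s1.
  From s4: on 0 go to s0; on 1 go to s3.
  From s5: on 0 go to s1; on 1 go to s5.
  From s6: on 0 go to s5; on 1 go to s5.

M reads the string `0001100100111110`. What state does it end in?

s0 --0--> s6
s6 --0--> s5
s5 --0--> s1
s1 --1--> s5
s5 --1--> s5
s5 --0--> s1
s1 --0--> s3
s3 --1--> s1
s1 --0--> s3
s3 --0--> s3
s3 --1--> s1
s1 --1--> s5
s5 --1--> s5
s5 --1--> s5
s5 --1--> s5
s5 --0--> s1

s1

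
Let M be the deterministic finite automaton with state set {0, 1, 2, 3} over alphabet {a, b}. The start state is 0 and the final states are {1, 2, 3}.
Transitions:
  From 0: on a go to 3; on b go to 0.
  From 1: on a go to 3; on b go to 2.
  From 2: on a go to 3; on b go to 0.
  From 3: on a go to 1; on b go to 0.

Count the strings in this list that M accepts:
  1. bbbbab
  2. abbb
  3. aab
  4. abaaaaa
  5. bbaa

3

bbbbab: rejected
abbb: rejected
aab: accepted
abaaaaa: accepted
bbaa: accepted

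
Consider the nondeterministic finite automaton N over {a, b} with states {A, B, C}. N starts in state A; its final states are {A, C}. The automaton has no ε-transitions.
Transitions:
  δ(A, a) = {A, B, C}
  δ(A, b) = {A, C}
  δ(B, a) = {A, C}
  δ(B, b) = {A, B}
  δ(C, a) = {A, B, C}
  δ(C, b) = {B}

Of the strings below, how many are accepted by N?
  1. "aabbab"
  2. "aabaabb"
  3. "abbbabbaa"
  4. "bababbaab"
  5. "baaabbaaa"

5

"aabbab": accepted
"aabaabb": accepted
"abbbabbaa": accepted
"bababbaab": accepted
"baaabbaaa": accepted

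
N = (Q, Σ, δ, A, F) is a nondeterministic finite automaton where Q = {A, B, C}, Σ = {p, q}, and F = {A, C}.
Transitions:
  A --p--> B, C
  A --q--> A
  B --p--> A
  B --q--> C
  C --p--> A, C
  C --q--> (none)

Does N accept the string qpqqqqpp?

Start: {A}
read q: {A}
read p: {B, C}
read q: {C}
read q: {}
The reachable set is empty and stays empty for the remaining 4 symbols.
Reachable ∩ accepting = {} — empty.

rejected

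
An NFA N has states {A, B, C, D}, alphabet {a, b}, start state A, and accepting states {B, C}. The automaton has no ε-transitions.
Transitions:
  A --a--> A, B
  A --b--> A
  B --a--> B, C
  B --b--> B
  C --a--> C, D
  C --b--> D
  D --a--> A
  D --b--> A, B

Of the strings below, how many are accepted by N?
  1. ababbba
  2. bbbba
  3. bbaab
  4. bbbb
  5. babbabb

ababbba: accepted
bbbba: accepted
bbaab: accepted
bbbb: rejected
babbabb: accepted

4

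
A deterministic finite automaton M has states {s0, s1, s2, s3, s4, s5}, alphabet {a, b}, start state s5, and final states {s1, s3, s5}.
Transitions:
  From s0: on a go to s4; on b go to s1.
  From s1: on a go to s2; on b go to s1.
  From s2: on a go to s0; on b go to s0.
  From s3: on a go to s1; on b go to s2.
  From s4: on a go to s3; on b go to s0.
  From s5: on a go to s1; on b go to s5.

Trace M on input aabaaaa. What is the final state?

s2

s5 --a--> s1
s1 --a--> s2
s2 --b--> s0
s0 --a--> s4
s4 --a--> s3
s3 --a--> s1
s1 --a--> s2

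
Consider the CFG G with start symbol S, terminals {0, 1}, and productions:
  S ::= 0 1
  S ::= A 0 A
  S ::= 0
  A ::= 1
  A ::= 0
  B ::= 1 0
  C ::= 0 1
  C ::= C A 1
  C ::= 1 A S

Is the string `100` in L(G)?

yes

S ⇒ A0A ⇒ 10A ⇒ 100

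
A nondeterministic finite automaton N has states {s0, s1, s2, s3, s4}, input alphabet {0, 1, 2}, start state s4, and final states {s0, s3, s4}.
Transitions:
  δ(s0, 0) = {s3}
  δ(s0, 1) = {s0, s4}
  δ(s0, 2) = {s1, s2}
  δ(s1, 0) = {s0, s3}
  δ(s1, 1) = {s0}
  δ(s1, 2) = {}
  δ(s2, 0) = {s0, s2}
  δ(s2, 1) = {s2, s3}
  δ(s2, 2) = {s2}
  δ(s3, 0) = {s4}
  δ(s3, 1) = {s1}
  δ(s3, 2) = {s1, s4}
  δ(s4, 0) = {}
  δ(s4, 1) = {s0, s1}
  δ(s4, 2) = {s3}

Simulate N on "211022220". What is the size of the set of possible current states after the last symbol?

1

Start: {s4}
read 2: {s3}
read 1: {s1}
read 1: {s0}
read 0: {s3}
read 2: {s1, s4}
read 2: {s3}
read 2: {s1, s4}
read 2: {s3}
read 0: {s4}
Final reachable set {s4} has 1 state.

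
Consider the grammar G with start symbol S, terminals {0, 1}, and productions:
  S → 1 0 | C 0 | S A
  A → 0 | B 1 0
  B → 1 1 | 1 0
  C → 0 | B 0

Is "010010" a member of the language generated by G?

no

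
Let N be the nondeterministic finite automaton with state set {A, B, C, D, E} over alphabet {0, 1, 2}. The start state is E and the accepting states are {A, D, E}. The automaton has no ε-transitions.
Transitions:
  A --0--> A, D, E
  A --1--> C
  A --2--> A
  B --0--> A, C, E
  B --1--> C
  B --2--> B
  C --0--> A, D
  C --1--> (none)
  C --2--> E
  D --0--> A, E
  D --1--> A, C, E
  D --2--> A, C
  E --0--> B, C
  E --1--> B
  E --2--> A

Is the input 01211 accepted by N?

rejected

Start: {E}
read 0: {B, C}
read 1: {C}
read 2: {E}
read 1: {B}
read 1: {C}
Reachable ∩ accepting = {} — empty.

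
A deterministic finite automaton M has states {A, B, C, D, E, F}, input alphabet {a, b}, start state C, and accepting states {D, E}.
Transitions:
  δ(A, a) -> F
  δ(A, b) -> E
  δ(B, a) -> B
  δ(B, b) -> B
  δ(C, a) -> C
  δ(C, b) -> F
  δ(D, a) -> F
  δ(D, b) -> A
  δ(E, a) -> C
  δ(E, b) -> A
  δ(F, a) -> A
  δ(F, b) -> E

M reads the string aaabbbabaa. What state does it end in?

C

C --a--> C
C --a--> C
C --a--> C
C --b--> F
F --b--> E
E --b--> A
A --a--> F
F --b--> E
E --a--> C
C --a--> C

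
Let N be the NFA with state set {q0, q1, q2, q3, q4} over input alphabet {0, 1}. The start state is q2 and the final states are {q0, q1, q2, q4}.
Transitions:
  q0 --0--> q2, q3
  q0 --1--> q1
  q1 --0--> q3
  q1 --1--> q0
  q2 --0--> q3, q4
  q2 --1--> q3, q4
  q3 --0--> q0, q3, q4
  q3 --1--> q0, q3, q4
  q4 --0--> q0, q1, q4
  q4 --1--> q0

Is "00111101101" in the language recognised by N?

Start: {q2}
read 0: {q3, q4}
read 0: {q0, q1, q3, q4}
read 1: {q0, q1, q3, q4}
read 1: {q0, q1, q3, q4}
read 1: {q0, q1, q3, q4}
read 1: {q0, q1, q3, q4}
read 0: {q0, q1, q2, q3, q4}
read 1: {q0, q1, q3, q4}
read 1: {q0, q1, q3, q4}
read 0: {q0, q1, q2, q3, q4}
read 1: {q0, q1, q3, q4}
Reachable ∩ accepting = {q0, q1, q4} — nonempty.

accepted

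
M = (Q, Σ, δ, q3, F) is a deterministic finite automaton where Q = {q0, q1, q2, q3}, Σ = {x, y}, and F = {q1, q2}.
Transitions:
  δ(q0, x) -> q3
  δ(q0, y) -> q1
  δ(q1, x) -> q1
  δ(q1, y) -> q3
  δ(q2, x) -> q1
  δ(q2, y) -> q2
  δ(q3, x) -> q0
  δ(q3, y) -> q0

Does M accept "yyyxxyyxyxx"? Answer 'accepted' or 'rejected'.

rejected

q3 --y--> q0
q0 --y--> q1
q1 --y--> q3
q3 --x--> q0
q0 --x--> q3
q3 --y--> q0
q0 --y--> q1
q1 --x--> q1
q1 --y--> q3
q3 --x--> q0
q0 --x--> q3
End in state q3, which is not an accepting state.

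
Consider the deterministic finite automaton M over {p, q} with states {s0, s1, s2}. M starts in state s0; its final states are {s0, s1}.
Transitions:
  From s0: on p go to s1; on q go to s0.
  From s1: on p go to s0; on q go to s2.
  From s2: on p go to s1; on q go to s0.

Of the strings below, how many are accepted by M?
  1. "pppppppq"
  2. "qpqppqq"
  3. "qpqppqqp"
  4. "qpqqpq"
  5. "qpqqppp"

"pppppppq": rejected
"qpqppqq": accepted
"qpqppqqp": accepted
"qpqqpq": rejected
"qpqqppp": accepted

3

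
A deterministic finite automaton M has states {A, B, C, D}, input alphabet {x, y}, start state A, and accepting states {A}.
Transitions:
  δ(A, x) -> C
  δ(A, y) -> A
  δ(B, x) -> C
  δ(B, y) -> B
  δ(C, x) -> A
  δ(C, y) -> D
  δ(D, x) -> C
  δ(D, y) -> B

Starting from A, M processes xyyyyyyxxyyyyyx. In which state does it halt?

C

A --x--> C
C --y--> D
D --y--> B
B --y--> B
B --y--> B
B --y--> B
B --y--> B
B --x--> C
C --x--> A
A --y--> A
A --y--> A
A --y--> A
A --y--> A
A --y--> A
A --x--> C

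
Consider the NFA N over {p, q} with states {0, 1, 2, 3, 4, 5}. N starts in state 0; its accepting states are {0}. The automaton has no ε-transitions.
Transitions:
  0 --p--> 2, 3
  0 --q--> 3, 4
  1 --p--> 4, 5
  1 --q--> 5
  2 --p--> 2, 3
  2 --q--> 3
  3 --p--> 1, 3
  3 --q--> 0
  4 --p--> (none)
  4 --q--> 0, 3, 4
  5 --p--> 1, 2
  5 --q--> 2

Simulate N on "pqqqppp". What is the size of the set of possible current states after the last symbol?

5

Start: {0}
read p: {2, 3}
read q: {0, 3}
read q: {0, 3, 4}
read q: {0, 3, 4}
read p: {1, 2, 3}
read p: {1, 2, 3, 4, 5}
read p: {1, 2, 3, 4, 5}
Final reachable set {1, 2, 3, 4, 5} has 5 states.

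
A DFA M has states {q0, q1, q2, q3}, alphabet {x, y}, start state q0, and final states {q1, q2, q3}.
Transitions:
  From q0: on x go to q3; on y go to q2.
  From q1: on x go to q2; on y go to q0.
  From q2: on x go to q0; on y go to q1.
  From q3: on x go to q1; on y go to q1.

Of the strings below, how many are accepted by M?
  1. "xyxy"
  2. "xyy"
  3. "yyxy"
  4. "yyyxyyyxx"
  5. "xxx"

4

"xyxy": accepted
"xyy": rejected
"yyxy": accepted
"yyyxyyyxx": accepted
"xxx": accepted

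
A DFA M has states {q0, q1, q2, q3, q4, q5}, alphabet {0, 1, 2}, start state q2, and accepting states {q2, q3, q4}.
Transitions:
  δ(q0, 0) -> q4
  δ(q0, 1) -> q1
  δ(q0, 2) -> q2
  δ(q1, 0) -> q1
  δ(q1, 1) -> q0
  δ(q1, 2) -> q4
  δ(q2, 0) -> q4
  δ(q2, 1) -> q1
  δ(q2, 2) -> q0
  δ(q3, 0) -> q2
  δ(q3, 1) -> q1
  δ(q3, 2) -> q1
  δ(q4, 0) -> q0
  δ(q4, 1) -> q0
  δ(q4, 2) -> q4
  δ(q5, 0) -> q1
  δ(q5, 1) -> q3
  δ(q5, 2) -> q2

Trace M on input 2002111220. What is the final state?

q0

q2 --2--> q0
q0 --0--> q4
q4 --0--> q0
q0 --2--> q2
q2 --1--> q1
q1 --1--> q0
q0 --1--> q1
q1 --2--> q4
q4 --2--> q4
q4 --0--> q0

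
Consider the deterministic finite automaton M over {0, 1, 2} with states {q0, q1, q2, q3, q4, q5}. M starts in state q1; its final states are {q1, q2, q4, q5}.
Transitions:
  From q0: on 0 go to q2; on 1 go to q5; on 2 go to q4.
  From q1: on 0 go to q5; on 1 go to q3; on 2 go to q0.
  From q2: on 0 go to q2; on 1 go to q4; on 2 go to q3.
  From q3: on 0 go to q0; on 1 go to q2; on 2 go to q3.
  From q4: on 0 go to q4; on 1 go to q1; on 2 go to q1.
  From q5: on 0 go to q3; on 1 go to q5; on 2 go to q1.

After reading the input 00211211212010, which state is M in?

q3

q1 --0--> q5
q5 --0--> q3
q3 --2--> q3
q3 --1--> q2
q2 --1--> q4
q4 --2--> q1
q1 --1--> q3
q3 --1--> q2
q2 --2--> q3
q3 --1--> q2
q2 --2--> q3
q3 --0--> q0
q0 --1--> q5
q5 --0--> q3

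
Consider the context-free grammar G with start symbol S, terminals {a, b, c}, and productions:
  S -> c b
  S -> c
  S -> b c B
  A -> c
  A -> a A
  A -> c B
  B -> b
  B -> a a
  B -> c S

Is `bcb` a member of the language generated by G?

yes

S ⇒ bcB ⇒ bcb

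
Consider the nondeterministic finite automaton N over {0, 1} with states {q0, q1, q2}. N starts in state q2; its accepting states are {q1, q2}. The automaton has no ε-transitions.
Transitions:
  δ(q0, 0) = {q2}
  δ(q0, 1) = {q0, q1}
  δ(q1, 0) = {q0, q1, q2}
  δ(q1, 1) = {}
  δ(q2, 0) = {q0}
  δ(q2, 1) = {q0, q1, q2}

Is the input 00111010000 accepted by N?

accepted

Start: {q2}
read 0: {q0}
read 0: {q2}
read 1: {q0, q1, q2}
read 1: {q0, q1, q2}
read 1: {q0, q1, q2}
read 0: {q0, q1, q2}
read 1: {q0, q1, q2}
read 0: {q0, q1, q2}
read 0: {q0, q1, q2}
read 0: {q0, q1, q2}
read 0: {q0, q1, q2}
Reachable ∩ accepting = {q1, q2} — nonempty.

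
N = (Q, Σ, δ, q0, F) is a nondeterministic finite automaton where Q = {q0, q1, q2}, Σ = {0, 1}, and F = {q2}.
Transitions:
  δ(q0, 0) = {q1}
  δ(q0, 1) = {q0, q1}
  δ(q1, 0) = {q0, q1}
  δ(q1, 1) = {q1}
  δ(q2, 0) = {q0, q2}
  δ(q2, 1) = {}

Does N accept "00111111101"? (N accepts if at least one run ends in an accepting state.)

Start: {q0}
read 0: {q1}
read 0: {q0, q1}
read 1: {q0, q1}
read 1: {q0, q1}
read 1: {q0, q1}
read 1: {q0, q1}
read 1: {q0, q1}
read 1: {q0, q1}
read 1: {q0, q1}
read 0: {q0, q1}
read 1: {q0, q1}
Reachable ∩ accepting = {} — empty.

rejected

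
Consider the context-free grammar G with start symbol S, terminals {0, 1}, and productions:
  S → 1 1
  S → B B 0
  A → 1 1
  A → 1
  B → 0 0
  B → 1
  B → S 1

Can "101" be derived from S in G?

no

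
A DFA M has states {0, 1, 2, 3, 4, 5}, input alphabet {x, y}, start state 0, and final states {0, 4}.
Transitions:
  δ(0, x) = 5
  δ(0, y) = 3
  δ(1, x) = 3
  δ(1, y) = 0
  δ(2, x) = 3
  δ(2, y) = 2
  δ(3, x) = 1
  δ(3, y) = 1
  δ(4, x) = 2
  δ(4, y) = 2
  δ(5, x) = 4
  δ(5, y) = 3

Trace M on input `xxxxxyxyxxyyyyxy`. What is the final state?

0 --x--> 5
5 --x--> 4
4 --x--> 2
2 --x--> 3
3 --x--> 1
1 --y--> 0
0 --x--> 5
5 --y--> 3
3 --x--> 1
1 --x--> 3
3 --y--> 1
1 --y--> 0
0 --y--> 3
3 --y--> 1
1 --x--> 3
3 --y--> 1

1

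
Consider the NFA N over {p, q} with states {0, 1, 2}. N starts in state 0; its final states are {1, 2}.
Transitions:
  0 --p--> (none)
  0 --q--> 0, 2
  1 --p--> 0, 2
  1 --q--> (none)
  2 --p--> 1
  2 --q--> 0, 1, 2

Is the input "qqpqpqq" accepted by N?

Start: {0}
read q: {0, 2}
read q: {0, 1, 2}
read p: {0, 1, 2}
read q: {0, 1, 2}
read p: {0, 1, 2}
read q: {0, 1, 2}
read q: {0, 1, 2}
Reachable ∩ accepting = {1, 2} — nonempty.

accepted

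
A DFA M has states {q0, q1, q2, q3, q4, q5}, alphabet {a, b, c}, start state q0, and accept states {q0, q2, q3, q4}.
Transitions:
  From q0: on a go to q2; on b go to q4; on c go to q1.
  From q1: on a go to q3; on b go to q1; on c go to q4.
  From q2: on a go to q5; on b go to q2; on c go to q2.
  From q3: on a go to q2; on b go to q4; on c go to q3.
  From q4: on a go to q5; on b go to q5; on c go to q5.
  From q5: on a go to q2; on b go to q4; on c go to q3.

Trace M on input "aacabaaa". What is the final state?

q0 --a--> q2
q2 --a--> q5
q5 --c--> q3
q3 --a--> q2
q2 --b--> q2
q2 --a--> q5
q5 --a--> q2
q2 --a--> q5

q5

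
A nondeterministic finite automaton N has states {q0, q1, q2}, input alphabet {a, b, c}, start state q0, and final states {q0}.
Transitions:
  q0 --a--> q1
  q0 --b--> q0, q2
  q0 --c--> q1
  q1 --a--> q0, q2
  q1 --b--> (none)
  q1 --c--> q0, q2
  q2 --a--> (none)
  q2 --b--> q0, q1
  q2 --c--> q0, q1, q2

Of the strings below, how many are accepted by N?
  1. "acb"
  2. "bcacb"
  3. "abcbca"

"acb": accepted
"bcacb": accepted
"abcbca": rejected

2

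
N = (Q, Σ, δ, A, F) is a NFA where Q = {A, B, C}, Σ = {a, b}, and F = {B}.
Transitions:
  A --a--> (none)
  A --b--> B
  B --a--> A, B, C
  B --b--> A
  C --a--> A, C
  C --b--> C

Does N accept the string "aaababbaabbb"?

rejected

Start: {A}
read a: {}
The reachable set is empty and stays empty for the remaining 11 symbols.
Reachable ∩ accepting = {} — empty.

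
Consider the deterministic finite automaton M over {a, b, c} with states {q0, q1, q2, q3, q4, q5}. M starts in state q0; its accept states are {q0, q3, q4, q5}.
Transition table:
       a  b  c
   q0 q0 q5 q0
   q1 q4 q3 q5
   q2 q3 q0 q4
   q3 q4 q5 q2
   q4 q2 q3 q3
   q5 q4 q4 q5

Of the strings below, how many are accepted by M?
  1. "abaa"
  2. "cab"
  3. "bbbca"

2

"abaa": rejected
"cab": accepted
"bbbca": accepted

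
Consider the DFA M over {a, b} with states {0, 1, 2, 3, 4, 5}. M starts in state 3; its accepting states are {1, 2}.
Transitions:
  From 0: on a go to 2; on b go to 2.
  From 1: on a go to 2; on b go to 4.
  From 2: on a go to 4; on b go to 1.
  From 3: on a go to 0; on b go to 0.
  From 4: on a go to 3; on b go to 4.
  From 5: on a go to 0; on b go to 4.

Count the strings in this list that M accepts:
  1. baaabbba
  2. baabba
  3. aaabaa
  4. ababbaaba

1

baaabbba: accepted
baabba: rejected
aaabaa: rejected
ababbaaba: rejected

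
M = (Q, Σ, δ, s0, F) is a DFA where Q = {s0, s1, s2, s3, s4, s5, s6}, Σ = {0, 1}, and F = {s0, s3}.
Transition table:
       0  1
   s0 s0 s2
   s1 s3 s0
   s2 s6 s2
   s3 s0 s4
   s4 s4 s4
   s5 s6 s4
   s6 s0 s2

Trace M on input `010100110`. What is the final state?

s6

s0 --0--> s0
s0 --1--> s2
s2 --0--> s6
s6 --1--> s2
s2 --0--> s6
s6 --0--> s0
s0 --1--> s2
s2 --1--> s2
s2 --0--> s6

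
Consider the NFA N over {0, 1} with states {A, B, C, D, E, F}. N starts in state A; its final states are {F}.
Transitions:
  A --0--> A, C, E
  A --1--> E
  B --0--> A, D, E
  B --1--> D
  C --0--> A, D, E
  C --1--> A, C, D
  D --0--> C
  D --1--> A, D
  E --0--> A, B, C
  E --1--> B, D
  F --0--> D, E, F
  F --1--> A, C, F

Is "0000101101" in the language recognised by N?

Start: {A}
read 0: {A, C, E}
read 0: {A, B, C, D, E}
read 0: {A, B, C, D, E}
read 0: {A, B, C, D, E}
read 1: {A, B, C, D, E}
read 0: {A, B, C, D, E}
read 1: {A, B, C, D, E}
read 1: {A, B, C, D, E}
read 0: {A, B, C, D, E}
read 1: {A, B, C, D, E}
Reachable ∩ accepting = {} — empty.

rejected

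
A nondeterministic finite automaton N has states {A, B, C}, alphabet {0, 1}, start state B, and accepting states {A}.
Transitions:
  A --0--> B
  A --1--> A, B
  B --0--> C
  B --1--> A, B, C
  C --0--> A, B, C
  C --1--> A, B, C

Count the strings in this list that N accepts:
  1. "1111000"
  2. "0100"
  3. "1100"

3

"1111000": accepted
"0100": accepted
"1100": accepted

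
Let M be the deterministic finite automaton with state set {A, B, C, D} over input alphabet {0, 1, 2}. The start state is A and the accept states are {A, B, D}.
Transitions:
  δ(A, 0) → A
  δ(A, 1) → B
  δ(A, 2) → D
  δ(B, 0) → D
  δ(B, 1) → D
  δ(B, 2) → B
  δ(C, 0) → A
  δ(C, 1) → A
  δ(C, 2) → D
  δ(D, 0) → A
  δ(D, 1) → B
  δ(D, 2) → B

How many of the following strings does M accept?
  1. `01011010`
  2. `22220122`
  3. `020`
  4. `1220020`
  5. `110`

5

`01011010`: accepted
`22220122`: accepted
`020`: accepted
`1220020`: accepted
`110`: accepted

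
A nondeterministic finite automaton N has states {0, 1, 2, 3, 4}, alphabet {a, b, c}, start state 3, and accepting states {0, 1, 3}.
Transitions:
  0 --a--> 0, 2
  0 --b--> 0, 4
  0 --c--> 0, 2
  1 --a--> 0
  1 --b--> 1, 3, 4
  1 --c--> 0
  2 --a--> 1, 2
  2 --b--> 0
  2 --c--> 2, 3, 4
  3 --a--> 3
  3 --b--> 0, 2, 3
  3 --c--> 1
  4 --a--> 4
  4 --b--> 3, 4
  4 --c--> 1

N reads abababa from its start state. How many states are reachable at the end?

Start: {3}
read a: {3}
read b: {0, 2, 3}
read a: {0, 1, 2, 3}
read b: {0, 1, 2, 3, 4}
read a: {0, 1, 2, 3, 4}
read b: {0, 1, 2, 3, 4}
read a: {0, 1, 2, 3, 4}
Final reachable set {0, 1, 2, 3, 4} has 5 states.

5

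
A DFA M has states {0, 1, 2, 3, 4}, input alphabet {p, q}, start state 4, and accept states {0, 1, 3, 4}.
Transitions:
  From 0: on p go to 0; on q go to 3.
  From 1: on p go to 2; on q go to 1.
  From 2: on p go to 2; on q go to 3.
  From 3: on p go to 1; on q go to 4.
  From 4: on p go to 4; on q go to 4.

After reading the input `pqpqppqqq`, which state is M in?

4

4 --p--> 4
4 --q--> 4
4 --p--> 4
4 --q--> 4
4 --p--> 4
4 --p--> 4
4 --q--> 4
4 --q--> 4
4 --q--> 4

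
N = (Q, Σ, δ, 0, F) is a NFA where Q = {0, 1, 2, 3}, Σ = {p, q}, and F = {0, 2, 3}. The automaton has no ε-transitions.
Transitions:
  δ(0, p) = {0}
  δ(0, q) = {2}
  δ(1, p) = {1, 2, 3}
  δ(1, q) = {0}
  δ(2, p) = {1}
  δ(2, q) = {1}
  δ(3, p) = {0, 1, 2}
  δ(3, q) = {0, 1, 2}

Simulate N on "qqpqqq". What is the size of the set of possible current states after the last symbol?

Start: {0}
read q: {2}
read q: {1}
read p: {1, 2, 3}
read q: {0, 1, 2}
read q: {0, 1, 2}
read q: {0, 1, 2}
Final reachable set {0, 1, 2} has 3 states.

3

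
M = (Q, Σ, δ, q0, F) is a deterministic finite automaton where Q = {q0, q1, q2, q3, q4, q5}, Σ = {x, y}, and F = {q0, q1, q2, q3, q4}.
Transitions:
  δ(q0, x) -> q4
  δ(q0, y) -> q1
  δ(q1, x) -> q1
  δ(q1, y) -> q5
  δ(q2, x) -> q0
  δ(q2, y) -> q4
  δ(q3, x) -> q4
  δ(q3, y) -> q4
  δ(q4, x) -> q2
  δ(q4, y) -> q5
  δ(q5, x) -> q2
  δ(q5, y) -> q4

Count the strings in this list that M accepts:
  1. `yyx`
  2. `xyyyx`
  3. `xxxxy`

`yyx`: accepted
`xyyyx`: accepted
`xxxxy`: rejected

2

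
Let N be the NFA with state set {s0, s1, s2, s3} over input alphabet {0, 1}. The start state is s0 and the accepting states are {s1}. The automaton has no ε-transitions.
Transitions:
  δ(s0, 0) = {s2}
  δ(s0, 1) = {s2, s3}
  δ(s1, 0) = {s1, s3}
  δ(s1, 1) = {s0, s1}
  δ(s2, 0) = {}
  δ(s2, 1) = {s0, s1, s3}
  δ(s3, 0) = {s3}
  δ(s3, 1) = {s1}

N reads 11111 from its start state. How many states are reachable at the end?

Start: {s0}
read 1: {s2, s3}
read 1: {s0, s1, s3}
read 1: {s0, s1, s2, s3}
read 1: {s0, s1, s2, s3}
read 1: {s0, s1, s2, s3}
Final reachable set {s0, s1, s2, s3} has 4 states.

4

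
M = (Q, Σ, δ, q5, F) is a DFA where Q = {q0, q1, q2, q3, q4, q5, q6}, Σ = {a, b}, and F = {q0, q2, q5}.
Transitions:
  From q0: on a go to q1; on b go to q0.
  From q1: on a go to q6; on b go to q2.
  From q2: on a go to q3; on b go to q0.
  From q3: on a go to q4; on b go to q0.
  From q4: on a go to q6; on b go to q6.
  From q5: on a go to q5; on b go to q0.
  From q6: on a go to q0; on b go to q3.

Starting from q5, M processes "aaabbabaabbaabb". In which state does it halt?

q5 --a--> q5
q5 --a--> q5
q5 --a--> q5
q5 --b--> q0
q0 --b--> q0
q0 --a--> q1
q1 --b--> q2
q2 --a--> q3
q3 --a--> q4
q4 --b--> q6
q6 --b--> q3
q3 --a--> q4
q4 --a--> q6
q6 --b--> q3
q3 --b--> q0

q0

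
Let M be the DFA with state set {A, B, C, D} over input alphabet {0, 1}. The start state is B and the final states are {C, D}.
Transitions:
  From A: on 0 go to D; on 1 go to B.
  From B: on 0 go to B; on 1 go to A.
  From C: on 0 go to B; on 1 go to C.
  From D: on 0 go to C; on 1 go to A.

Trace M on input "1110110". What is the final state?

B

B --1--> A
A --1--> B
B --1--> A
A --0--> D
D --1--> A
A --1--> B
B --0--> B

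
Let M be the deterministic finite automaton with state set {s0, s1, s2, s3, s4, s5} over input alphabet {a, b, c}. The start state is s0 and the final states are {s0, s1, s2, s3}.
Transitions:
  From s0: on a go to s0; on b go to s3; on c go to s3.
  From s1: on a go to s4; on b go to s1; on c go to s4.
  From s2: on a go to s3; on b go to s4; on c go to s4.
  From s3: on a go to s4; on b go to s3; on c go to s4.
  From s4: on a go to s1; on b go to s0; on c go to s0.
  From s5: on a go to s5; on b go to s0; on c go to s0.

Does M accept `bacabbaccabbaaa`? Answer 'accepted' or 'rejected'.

s0 --b--> s3
s3 --a--> s4
s4 --c--> s0
s0 --a--> s0
s0 --b--> s3
s3 --b--> s3
s3 --a--> s4
s4 --c--> s0
s0 --c--> s3
s3 --a--> s4
s4 --b--> s0
s0 --b--> s3
s3 --a--> s4
s4 --a--> s1
s1 --a--> s4
End in state s4, which is not an accepting state.

rejected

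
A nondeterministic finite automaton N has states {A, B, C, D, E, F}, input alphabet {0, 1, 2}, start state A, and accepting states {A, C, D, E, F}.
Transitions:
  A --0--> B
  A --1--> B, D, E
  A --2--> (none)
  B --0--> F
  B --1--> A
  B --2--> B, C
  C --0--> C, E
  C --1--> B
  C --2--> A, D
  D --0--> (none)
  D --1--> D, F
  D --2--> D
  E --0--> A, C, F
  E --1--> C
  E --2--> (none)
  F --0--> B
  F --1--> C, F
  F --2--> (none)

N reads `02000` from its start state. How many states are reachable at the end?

5

Start: {A}
read 0: {B}
read 2: {B, C}
read 0: {C, E, F}
read 0: {A, B, C, E, F}
read 0: {A, B, C, E, F}
Final reachable set {A, B, C, E, F} has 5 states.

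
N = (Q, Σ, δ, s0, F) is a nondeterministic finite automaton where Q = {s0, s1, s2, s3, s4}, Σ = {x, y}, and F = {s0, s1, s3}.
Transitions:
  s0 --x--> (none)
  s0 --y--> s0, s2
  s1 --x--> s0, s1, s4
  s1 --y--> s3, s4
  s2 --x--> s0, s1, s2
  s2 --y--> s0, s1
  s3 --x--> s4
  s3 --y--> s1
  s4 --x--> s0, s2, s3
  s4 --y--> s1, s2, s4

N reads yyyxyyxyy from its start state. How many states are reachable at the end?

Start: {s0}
read y: {s0, s2}
read y: {s0, s1, s2}
read y: {s0, s1, s2, s3, s4}
read x: {s0, s1, s2, s3, s4}
read y: {s0, s1, s2, s3, s4}
read y: {s0, s1, s2, s3, s4}
read x: {s0, s1, s2, s3, s4}
read y: {s0, s1, s2, s3, s4}
read y: {s0, s1, s2, s3, s4}
Final reachable set {s0, s1, s2, s3, s4} has 5 states.

5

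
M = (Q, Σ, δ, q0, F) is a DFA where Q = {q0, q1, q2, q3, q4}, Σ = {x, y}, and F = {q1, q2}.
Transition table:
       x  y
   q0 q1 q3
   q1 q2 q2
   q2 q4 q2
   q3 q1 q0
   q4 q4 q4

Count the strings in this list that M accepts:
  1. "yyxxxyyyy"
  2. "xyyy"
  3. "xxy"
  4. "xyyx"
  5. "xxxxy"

2

"yyxxxyyyy": rejected
"xyyy": accepted
"xxy": accepted
"xyyx": rejected
"xxxxy": rejected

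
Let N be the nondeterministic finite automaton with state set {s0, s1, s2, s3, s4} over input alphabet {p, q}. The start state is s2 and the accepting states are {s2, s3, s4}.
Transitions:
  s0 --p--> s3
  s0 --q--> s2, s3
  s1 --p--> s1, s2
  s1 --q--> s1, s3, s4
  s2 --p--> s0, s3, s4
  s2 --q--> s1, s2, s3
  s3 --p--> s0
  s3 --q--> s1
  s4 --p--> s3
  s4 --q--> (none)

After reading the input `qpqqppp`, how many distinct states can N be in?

Start: {s2}
read q: {s1, s2, s3}
read p: {s0, s1, s2, s3, s4}
read q: {s1, s2, s3, s4}
read q: {s1, s2, s3, s4}
read p: {s0, s1, s2, s3, s4}
read p: {s0, s1, s2, s3, s4}
read p: {s0, s1, s2, s3, s4}
Final reachable set {s0, s1, s2, s3, s4} has 5 states.

5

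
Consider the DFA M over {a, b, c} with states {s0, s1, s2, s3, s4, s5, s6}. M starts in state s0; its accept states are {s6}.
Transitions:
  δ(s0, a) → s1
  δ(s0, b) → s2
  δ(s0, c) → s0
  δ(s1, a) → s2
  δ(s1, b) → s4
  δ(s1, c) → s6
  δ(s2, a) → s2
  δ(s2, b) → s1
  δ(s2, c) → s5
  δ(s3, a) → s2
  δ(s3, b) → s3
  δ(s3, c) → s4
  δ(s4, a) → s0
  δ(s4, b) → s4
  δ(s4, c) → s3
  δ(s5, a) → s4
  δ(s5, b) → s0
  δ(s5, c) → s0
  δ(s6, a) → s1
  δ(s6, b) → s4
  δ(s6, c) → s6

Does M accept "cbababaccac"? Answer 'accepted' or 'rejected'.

s0 --c--> s0
s0 --b--> s2
s2 --a--> s2
s2 --b--> s1
s1 --a--> s2
s2 --b--> s1
s1 --a--> s2
s2 --c--> s5
s5 --c--> s0
s0 --a--> s1
s1 --c--> s6
End in state s6, which is an accepting state.

accepted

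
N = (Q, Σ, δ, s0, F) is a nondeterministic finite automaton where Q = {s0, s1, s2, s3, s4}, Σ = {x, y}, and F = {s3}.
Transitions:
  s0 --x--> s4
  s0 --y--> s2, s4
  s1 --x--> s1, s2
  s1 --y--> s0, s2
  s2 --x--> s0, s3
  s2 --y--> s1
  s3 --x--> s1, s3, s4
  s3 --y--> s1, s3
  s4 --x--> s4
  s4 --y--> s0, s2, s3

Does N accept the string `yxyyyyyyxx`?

Start: {s0}
read y: {s2, s4}
read x: {s0, s3, s4}
read y: {s0, s1, s2, s3, s4}
read y: {s0, s1, s2, s3, s4}
read y: {s0, s1, s2, s3, s4}
read y: {s0, s1, s2, s3, s4}
read y: {s0, s1, s2, s3, s4}
read y: {s0, s1, s2, s3, s4}
read x: {s0, s1, s2, s3, s4}
read x: {s0, s1, s2, s3, s4}
Reachable ∩ accepting = {s3} — nonempty.

accepted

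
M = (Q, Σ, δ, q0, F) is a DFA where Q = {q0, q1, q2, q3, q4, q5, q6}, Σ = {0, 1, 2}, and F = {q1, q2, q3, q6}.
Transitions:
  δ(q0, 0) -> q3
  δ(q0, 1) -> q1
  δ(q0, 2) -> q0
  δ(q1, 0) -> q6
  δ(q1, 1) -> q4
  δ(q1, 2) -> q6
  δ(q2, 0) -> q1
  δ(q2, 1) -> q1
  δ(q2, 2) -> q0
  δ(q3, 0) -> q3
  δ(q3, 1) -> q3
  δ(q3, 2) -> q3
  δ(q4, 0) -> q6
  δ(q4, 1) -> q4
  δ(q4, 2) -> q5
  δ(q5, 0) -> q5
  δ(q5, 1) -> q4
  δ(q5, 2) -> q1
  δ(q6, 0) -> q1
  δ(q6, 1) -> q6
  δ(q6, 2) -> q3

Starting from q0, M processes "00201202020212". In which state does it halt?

q0 --0--> q3
q3 --0--> q3
q3 --2--> q3
q3 --0--> q3
q3 --1--> q3
q3 --2--> q3
q3 --0--> q3
q3 --2--> q3
q3 --0--> q3
q3 --2--> q3
q3 --0--> q3
q3 --2--> q3
q3 --1--> q3
q3 --2--> q3

q3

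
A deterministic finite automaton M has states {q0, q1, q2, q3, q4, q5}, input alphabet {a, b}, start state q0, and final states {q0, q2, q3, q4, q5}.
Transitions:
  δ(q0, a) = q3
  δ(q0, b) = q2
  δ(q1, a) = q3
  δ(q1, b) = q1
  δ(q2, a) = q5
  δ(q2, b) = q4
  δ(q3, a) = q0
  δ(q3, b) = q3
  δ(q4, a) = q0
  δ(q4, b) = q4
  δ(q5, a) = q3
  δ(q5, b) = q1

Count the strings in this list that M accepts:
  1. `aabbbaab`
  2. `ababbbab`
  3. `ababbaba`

3

`aabbbaab`: accepted
`ababbbab`: accepted
`ababbaba`: accepted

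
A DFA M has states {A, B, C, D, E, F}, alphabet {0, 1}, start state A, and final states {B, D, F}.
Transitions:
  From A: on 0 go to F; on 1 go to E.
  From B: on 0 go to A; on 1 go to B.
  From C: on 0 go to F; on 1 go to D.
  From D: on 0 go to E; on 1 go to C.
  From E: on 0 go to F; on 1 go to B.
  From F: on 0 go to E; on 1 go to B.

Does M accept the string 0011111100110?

rejected

A --0--> F
F --0--> E
E --1--> B
B --1--> B
B --1--> B
B --1--> B
B --1--> B
B --1--> B
B --0--> A
A --0--> F
F --1--> B
B --1--> B
B --0--> A
End in state A, which is not an accepting state.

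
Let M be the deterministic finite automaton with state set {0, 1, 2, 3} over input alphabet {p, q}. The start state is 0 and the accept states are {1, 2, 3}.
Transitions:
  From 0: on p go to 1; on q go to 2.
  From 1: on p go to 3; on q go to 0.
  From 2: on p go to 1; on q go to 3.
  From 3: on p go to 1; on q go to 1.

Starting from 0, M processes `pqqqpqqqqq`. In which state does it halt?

0

0 --p--> 1
1 --q--> 0
0 --q--> 2
2 --q--> 3
3 --p--> 1
1 --q--> 0
0 --q--> 2
2 --q--> 3
3 --q--> 1
1 --q--> 0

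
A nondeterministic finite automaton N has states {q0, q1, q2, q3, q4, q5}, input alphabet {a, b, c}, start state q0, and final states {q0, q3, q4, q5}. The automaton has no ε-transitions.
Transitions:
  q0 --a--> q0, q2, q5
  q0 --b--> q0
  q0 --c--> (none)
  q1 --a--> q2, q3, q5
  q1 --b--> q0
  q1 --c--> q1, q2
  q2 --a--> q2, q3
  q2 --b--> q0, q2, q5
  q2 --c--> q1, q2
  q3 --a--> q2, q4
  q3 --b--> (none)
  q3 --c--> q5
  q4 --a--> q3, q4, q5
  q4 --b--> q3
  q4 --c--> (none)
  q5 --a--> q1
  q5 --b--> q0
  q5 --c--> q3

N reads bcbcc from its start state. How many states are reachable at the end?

0

Start: {q0}
read b: {q0}
read c: {}
The reachable set is empty and stays empty for the remaining 3 symbols.
Final reachable set {} has 0 states.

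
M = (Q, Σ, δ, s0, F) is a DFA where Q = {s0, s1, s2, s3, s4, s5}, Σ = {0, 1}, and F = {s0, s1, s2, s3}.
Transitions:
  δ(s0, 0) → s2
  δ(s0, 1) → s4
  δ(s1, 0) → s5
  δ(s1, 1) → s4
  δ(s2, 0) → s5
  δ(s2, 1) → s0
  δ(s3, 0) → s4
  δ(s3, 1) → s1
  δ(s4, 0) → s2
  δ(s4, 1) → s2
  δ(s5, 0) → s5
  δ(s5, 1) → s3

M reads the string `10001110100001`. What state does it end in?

s3

s0 --1--> s4
s4 --0--> s2
s2 --0--> s5
s5 --0--> s5
s5 --1--> s3
s3 --1--> s1
s1 --1--> s4
s4 --0--> s2
s2 --1--> s0
s0 --0--> s2
s2 --0--> s5
s5 --0--> s5
s5 --0--> s5
s5 --1--> s3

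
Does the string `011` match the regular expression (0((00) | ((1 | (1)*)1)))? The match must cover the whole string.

yes

Split as 0·11: 0 matches 0 and ((00)|((1|(1)*)1)) matches 11.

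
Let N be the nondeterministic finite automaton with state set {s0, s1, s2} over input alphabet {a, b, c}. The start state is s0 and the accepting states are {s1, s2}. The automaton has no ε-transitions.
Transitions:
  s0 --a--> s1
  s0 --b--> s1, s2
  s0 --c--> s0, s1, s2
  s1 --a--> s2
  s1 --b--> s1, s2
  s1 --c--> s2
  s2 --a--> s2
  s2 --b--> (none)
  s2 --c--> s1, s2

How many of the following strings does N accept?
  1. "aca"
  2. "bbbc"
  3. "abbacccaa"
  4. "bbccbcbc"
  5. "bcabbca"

"aca": accepted
"bbbc": accepted
"abbacccaa": accepted
"bbccbcbc": accepted
"bcabbca": rejected

4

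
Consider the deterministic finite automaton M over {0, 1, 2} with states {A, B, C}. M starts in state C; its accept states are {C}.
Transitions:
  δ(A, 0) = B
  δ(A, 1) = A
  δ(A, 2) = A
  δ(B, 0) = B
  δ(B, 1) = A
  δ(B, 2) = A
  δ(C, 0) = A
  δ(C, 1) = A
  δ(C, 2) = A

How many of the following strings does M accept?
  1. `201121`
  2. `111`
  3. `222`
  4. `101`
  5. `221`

`201121`: rejected
`111`: rejected
`222`: rejected
`101`: rejected
`221`: rejected

0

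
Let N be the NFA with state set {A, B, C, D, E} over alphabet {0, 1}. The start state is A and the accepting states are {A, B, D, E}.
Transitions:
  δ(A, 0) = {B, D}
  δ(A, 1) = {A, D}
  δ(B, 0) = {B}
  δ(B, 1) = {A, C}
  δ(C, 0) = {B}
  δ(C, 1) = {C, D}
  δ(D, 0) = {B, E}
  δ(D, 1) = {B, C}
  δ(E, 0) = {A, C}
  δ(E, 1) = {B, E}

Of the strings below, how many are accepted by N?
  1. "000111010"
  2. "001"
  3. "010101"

"000111010": accepted
"001": accepted
"010101": accepted

3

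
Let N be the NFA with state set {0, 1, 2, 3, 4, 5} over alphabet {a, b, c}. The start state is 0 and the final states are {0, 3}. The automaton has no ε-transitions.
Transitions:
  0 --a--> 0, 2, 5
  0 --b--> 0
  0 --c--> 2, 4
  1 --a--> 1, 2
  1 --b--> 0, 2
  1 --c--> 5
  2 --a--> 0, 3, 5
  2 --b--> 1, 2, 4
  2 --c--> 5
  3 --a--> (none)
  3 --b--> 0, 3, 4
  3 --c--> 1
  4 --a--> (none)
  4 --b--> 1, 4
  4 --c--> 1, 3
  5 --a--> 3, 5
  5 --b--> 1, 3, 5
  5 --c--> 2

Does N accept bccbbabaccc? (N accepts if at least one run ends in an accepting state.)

Start: {0}
read b: {0}
read c: {2, 4}
read c: {1, 3, 5}
read b: {0, 1, 2, 3, 4, 5}
read b: {0, 1, 2, 3, 4, 5}
read a: {0, 1, 2, 3, 5}
read b: {0, 1, 2, 3, 4, 5}
read a: {0, 1, 2, 3, 5}
read c: {1, 2, 4, 5}
read c: {1, 2, 3, 5}
read c: {1, 2, 5}
Reachable ∩ accepting = {} — empty.

rejected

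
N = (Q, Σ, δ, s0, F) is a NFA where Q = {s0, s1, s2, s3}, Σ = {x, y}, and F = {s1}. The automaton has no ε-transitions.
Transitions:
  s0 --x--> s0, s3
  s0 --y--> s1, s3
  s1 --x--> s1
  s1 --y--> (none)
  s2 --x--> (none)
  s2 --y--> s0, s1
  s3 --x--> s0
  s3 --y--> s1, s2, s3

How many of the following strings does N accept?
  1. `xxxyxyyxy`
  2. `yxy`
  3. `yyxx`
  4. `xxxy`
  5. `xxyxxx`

`xxxyxyyxy`: accepted
`yxy`: accepted
`yyxx`: accepted
`xxxy`: accepted
`xxyxxx`: accepted

5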